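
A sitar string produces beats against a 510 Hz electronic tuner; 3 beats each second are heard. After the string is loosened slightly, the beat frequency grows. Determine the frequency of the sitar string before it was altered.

507 Hz

|f − 510| = 3, so the sitar string was at either 507 Hz or 513 Hz.
Reducing tension lowers a string's frequency; the adjustment lowers the sitar string's frequency.
The beat rate rose, so the adjustment moved the sitar string further from 510 Hz — it was already below the reference.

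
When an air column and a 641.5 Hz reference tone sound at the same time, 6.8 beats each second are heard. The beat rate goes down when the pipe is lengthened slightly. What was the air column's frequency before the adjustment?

648.3 Hz

|f − 641.5| = 6.8, so the air column was at either 634.7 Hz or 648.3 Hz.
A longer pipe has a lower fundamental; the adjustment lowers the air column's frequency.
The beat rate fell, so the adjustment moved the air column toward 641.5 Hz — it must have started above the reference.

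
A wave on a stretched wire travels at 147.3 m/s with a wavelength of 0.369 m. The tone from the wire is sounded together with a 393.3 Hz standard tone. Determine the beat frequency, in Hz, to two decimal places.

5.89 Hz

Source frequency f = v/λ = 147.3/0.369 = 399.1870 Hz.
f_beat = |399.1870 − 393.3| = 5.89 Hz.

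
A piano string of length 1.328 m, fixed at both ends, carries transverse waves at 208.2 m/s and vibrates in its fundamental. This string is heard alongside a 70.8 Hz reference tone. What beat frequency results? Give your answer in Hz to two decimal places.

For a string fixed at both ends, f_n = n·v/(2L) = 1·208.2/(2·1.328) = 78.3886 Hz.
f_beat = |78.3886 − 70.8| = 7.59 Hz.

7.59 Hz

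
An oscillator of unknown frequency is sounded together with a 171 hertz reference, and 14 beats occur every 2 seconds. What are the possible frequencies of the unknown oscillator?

Beat frequency = 14/2 = 7 Hz.
|f − 171| = 7, so f = 171 ± 7.

164 Hz or 178 Hz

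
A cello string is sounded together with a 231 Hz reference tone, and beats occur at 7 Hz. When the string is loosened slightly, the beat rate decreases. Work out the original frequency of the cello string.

238 Hz

|f − 231| = 7, so the cello string was at either 224 Hz or 238 Hz.
Reducing tension lowers a string's frequency; the adjustment lowers the cello string's frequency.
The beat rate fell, so the adjustment moved the cello string toward 231 Hz — it must have started above the reference.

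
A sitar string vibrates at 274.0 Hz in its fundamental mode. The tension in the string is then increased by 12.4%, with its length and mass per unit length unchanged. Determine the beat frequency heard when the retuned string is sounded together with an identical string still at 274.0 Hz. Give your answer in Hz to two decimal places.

For a string, f ∝ √T, so the new frequency is 274.0·√1.124 = 290.4917 Hz.
f_beat = |290.4917 − 274.0| = 16.49 Hz.

16.49 Hz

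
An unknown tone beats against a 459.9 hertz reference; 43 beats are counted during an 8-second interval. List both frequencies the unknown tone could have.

454.525 Hz or 465.275 Hz

Beat frequency = 43/8 = 5.375 Hz.
|f − 459.9| = 5.375, so f = 459.9 ± 5.375.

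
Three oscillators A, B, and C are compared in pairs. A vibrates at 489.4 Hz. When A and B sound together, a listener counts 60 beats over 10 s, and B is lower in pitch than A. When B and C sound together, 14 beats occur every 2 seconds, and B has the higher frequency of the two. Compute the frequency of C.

A–B: Beat frequency = 60/10 = 6 Hz.
B is below A, so f_B = 489.4 − 6 = 483.4 Hz.
B–C: Beat frequency = 14/2 = 7 Hz.
C is below B, so f_C = 483.4 − 7 = 476.4 Hz.

476.4 Hz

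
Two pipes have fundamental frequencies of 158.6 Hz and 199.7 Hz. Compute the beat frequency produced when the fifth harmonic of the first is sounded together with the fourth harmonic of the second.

Fifth harmonic of the first: 5·158.6 = 793.0 Hz.
Fourth harmonic of the second: 4·199.7 = 798.8 Hz.
f_beat = |793.0 − 798.8| = 5.8 Hz.

5.8 Hz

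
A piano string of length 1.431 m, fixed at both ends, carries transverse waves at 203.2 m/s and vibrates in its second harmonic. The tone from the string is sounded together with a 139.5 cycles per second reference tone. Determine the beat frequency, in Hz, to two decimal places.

For a string fixed at both ends, f_n = n·v/(2L) = 2·203.2/(2·1.431) = 141.9986 Hz.
f_beat = |141.9986 − 139.5| = 2.50 Hz.

2.50 Hz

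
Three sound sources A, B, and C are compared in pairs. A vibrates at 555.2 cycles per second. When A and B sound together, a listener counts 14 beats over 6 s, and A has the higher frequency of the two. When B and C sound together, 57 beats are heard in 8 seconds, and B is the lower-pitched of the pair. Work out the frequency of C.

559.9917 Hz

A–B: Beat frequency = 14/6 = 2.3333 Hz.
B is below A, so f_B = 555.2 − 2.3333 = 552.8667 Hz.
B–C: Beat frequency = 57/8 = 7.125 Hz.
C is above B, so f_C = 552.8667 + 7.125 = 559.9917 Hz.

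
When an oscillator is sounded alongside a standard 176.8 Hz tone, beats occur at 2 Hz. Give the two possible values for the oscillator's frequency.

|f − 176.8| = 2, so f = 176.8 ± 2.

174.8 Hz or 178.8 Hz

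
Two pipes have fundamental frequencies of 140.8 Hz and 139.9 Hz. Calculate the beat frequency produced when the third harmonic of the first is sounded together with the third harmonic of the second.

Third harmonic of the first: 3·140.8 = 422.4 Hz.
Third harmonic of the second: 3·139.9 = 419.7 Hz.
f_beat = |422.4 − 419.7| = 2.7 Hz.

2.7 Hz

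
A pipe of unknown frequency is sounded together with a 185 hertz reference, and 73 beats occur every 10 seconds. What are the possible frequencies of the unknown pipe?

Beat frequency = 73/10 = 7.3 Hz.
|f − 185| = 7.3, so f = 185 ± 7.3.

177.7 Hz or 192.3 Hz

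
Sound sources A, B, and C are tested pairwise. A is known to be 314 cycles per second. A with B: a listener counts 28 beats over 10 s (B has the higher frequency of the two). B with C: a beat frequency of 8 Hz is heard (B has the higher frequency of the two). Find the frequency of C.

A–B: Beat frequency = 28/10 = 2.8 Hz.
B is above A, so f_B = 314 + 2.8 = 316.8 Hz.
C is below B, so f_C = 316.8 − 8 = 308.8 Hz.

308.8 Hz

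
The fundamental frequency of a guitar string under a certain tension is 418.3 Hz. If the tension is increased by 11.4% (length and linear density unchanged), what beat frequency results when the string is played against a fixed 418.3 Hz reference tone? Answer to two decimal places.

For a string, f ∝ √T, so the new frequency is 418.3·√1.114 = 441.4997 Hz.
f_beat = |441.4997 − 418.3| = 23.20 Hz.

23.20 Hz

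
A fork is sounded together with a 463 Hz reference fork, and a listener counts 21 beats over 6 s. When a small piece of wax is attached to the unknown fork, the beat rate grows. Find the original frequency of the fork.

Beat frequency = 21/6 = 3.5 Hz.
|f − 463| = 3.5, so the fork was at either 459.5 Hz or 466.5 Hz.
Loading a fork with wax lowers its frequency; the adjustment lowers the fork's frequency.
The beat rate rose, so the adjustment moved the fork further from 463 Hz — it was already below the reference.

459.5 Hz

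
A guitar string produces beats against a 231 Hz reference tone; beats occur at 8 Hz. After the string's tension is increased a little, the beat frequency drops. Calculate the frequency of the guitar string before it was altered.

223 Hz

|f − 231| = 8, so the guitar string was at either 223 Hz or 239 Hz.
Higher tension means higher frequency; the adjustment raises the guitar string's frequency.
The beat rate fell, so the adjustment moved the guitar string toward 231 Hz — it must have started below the reference.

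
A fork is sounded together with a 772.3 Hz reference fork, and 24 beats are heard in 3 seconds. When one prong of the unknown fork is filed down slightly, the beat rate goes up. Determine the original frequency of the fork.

Beat frequency = 24/3 = 8 Hz.
|f − 772.3| = 8, so the fork was at either 764.3 Hz or 780.3 Hz.
Filing a prong removes mass and raises the fork's frequency; the adjustment raises the fork's frequency.
The beat rate rose, so the adjustment moved the fork further from 772.3 Hz — it was already above the reference.

780.3 Hz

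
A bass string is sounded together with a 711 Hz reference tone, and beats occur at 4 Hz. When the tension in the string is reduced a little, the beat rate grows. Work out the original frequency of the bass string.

707 Hz

|f − 711| = 4, so the bass string was at either 707 Hz or 715 Hz.
Lower tension means lower frequency; the adjustment lowers the bass string's frequency.
The beat rate rose, so the adjustment moved the bass string further from 711 Hz — it was already below the reference.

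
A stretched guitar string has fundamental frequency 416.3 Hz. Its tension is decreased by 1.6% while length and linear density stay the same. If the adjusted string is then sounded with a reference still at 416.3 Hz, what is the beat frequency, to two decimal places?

3.34 Hz

For a string, f ∝ √T, so the new frequency is 416.3·√0.984 = 412.9562 Hz.
f_beat = |412.9562 − 416.3| = 3.34 Hz.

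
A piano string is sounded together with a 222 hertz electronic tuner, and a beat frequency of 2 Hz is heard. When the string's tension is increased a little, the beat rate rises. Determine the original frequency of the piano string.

224 Hz

|f − 222| = 2, so the piano string was at either 220 Hz or 224 Hz.
Higher tension means higher frequency; the adjustment raises the piano string's frequency.
The beat rate rose, so the adjustment moved the piano string further from 222 Hz — it was already above the reference.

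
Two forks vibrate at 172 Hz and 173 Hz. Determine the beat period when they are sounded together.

f_beat = |172 − 173| = 1 Hz.
Beat period T = 1 / f_beat = 1 / 1 s.

1.000 s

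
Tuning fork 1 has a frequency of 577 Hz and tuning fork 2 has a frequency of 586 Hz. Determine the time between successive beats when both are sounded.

f_beat = |577 − 586| = 9 Hz.
Beat period T = 1 / f_beat = 1 / 9 s.

0.111 s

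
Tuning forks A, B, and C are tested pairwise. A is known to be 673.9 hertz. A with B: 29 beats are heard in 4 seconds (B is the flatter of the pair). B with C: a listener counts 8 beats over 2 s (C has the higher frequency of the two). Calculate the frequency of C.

A–B: Beat frequency = 29/4 = 7.25 Hz.
B is below A, so f_B = 673.9 − 7.25 = 666.65 Hz.
B–C: Beat frequency = 8/2 = 4 Hz.
C is above B, so f_C = 666.65 + 4 = 670.65 Hz.

670.65 Hz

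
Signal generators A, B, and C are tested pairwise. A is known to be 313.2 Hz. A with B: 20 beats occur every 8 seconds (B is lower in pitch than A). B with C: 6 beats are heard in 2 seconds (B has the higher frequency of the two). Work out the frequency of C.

A–B: Beat frequency = 20/8 = 2.5 Hz.
B is below A, so f_B = 313.2 − 2.5 = 310.7 Hz.
B–C: Beat frequency = 6/2 = 3 Hz.
C is below B, so f_C = 310.7 − 3 = 307.7 Hz.

307.7 Hz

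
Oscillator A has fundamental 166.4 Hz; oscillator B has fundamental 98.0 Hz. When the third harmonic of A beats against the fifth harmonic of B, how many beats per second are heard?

9.2 Hz

Third harmonic of the first: 3·166.4 = 499.2 Hz.
Fifth harmonic of the second: 5·98.0 = 490.0 Hz.
f_beat = |499.2 − 490.0| = 9.2 Hz.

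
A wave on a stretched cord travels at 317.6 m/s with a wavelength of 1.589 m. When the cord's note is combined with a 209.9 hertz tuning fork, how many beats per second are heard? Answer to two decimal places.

Source frequency f = v/λ = 317.6/1.589 = 199.8741 Hz.
f_beat = |199.8741 − 209.9| = 10.03 Hz.

10.03 Hz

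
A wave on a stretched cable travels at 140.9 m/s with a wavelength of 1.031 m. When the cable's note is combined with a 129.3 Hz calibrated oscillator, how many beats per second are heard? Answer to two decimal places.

7.36 Hz

Source frequency f = v/λ = 140.9/1.031 = 136.6634 Hz.
f_beat = |136.6634 − 129.3| = 7.36 Hz.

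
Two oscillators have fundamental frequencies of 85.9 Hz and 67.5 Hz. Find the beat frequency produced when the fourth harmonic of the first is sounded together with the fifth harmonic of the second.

6.1 Hz

Fourth harmonic of the first: 4·85.9 = 343.6 Hz.
Fifth harmonic of the second: 5·67.5 = 337.5 Hz.
f_beat = |343.6 − 337.5| = 6.1 Hz.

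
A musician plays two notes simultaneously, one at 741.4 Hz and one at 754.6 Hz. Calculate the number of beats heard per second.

13.2 Hz

f_beat = |f₁ − f₂|.
|741.4 − 754.6| = 13.2 Hz.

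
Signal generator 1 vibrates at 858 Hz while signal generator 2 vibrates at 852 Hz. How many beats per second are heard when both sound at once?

f_beat = |f₁ − f₂|.
|858 − 852| = 6 Hz.

6 Hz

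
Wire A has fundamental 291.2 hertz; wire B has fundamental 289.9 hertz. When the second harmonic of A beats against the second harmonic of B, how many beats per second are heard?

2.6 Hz

Second harmonic of the first: 2·291.2 = 582.4 Hz.
Second harmonic of the second: 2·289.9 = 579.8 Hz.
f_beat = |582.4 − 579.8| = 2.6 Hz.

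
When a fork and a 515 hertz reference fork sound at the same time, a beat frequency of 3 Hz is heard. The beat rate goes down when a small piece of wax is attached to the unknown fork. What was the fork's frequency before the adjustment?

518 Hz

|f − 515| = 3, so the fork was at either 512 Hz or 518 Hz.
Loading a fork with wax lowers its frequency; the adjustment lowers the fork's frequency.
The beat rate fell, so the adjustment moved the fork toward 515 Hz — it must have started above the reference.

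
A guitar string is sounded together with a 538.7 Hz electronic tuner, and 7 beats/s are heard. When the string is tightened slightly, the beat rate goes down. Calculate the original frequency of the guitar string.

|f − 538.7| = 7, so the guitar string was at either 531.7 Hz or 545.7 Hz.
Increasing tension raises a string's frequency; the adjustment raises the guitar string's frequency.
The beat rate fell, so the adjustment moved the guitar string toward 538.7 Hz — it must have started below the reference.

531.7 Hz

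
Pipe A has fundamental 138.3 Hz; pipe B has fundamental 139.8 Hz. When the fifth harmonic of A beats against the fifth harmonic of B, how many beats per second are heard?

Fifth harmonic of the first: 5·138.3 = 691.5 Hz.
Fifth harmonic of the second: 5·139.8 = 699.0 Hz.
f_beat = |691.5 − 699.0| = 7.5 Hz.

7.5 Hz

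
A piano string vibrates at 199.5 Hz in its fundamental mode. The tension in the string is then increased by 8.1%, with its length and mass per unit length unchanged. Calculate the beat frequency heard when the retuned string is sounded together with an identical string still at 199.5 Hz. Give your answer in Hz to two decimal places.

7.92 Hz

For a string, f ∝ √T, so the new frequency is 199.5·√1.081 = 207.4224 Hz.
f_beat = |207.4224 − 199.5| = 7.92 Hz.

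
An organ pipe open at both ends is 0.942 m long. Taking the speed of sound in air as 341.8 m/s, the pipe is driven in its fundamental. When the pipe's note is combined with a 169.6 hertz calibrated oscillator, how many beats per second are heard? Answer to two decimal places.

Open pipe: f_n = n·v/(2L) = 1·341.8/(2·0.942) = 181.4225 Hz.
f_beat = |181.4225 − 169.6| = 11.82 Hz.

11.82 Hz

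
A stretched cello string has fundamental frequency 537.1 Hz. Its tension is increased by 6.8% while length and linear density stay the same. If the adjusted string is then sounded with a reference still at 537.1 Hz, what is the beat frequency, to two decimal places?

For a string, f ∝ √T, so the new frequency is 537.1·√1.068 = 555.0611 Hz.
f_beat = |555.0611 − 537.1| = 17.96 Hz.

17.96 Hz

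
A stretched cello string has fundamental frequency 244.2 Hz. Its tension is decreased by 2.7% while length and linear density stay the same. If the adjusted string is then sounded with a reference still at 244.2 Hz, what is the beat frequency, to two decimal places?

3.32 Hz

For a string, f ∝ √T, so the new frequency is 244.2·√0.973 = 240.8807 Hz.
f_beat = |240.8807 − 244.2| = 3.32 Hz.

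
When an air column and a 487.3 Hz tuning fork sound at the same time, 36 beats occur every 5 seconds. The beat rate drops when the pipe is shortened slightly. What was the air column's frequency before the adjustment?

480.1 Hz

Beat frequency = 36/5 = 7.2 Hz.
|f − 487.3| = 7.2, so the air column was at either 480.1 Hz or 494.5 Hz.
A shorter pipe has a higher fundamental; the adjustment raises the air column's frequency.
The beat rate fell, so the adjustment moved the air column toward 487.3 Hz — it must have started below the reference.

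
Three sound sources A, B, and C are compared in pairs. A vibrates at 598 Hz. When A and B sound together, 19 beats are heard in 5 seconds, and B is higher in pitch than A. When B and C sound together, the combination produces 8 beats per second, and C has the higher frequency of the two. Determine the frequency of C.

609.8 Hz

A–B: Beat frequency = 19/5 = 3.8 Hz.
B is above A, so f_B = 598 + 3.8 = 601.8 Hz.
C is above B, so f_C = 601.8 + 8 = 609.8 Hz.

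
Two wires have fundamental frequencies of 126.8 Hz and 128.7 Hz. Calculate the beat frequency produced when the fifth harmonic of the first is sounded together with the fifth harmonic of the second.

9.5 Hz

Fifth harmonic of the first: 5·126.8 = 634.0 Hz.
Fifth harmonic of the second: 5·128.7 = 643.5 Hz.
f_beat = |634.0 − 643.5| = 9.5 Hz.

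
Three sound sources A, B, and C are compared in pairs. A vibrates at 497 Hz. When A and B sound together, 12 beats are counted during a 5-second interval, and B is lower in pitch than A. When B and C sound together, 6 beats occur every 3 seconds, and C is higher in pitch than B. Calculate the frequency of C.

A–B: Beat frequency = 12/5 = 2.4 Hz.
B is below A, so f_B = 497 − 2.4 = 494.6 Hz.
B–C: Beat frequency = 6/3 = 2 Hz.
C is above B, so f_C = 494.6 + 2 = 496.6 Hz.

496.6 Hz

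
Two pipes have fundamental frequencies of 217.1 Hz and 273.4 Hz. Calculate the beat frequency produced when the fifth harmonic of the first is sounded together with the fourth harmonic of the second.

8.1 Hz

Fifth harmonic of the first: 5·217.1 = 1085.5 Hz.
Fourth harmonic of the second: 4·273.4 = 1093.6 Hz.
f_beat = |1085.5 − 1093.6| = 8.1 Hz.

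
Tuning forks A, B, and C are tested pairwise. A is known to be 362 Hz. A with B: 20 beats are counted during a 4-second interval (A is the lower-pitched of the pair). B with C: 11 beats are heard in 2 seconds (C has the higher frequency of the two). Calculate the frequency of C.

A–B: Beat frequency = 20/4 = 5 Hz.
B is above A, so f_B = 362 + 5 = 367 Hz.
B–C: Beat frequency = 11/2 = 5.5 Hz.
C is above B, so f_C = 367 + 5.5 = 372.5 Hz.

372.5 Hz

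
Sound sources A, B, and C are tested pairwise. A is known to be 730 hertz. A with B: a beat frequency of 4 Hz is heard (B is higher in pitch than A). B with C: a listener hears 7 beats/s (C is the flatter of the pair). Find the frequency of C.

727 Hz

B is above A, so f_B = 730 + 4 = 734 Hz.
C is below B, so f_C = 734 − 7 = 727 Hz.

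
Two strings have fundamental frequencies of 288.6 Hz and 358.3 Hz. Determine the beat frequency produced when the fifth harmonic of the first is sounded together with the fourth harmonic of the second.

9.8 Hz

Fifth harmonic of the first: 5·288.6 = 1443.0 Hz.
Fourth harmonic of the second: 4·358.3 = 1433.2 Hz.
f_beat = |1443.0 − 1433.2| = 9.8 Hz.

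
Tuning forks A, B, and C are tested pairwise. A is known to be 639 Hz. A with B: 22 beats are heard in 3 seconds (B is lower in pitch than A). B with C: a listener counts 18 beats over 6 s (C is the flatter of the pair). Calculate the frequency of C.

A–B: Beat frequency = 22/3 = 7.3333 Hz.
B is below A, so f_B = 639 − 7.3333 = 631.6667 Hz.
B–C: Beat frequency = 18/6 = 3 Hz.
C is below B, so f_C = 631.6667 − 3 = 628.6667 Hz.

628.6667 Hz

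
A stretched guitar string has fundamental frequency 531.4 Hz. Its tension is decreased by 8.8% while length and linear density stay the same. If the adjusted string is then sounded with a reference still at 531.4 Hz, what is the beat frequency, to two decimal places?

23.92 Hz

For a string, f ∝ √T, so the new frequency is 531.4·√0.912 = 507.4800 Hz.
f_beat = |507.4800 − 531.4| = 23.92 Hz.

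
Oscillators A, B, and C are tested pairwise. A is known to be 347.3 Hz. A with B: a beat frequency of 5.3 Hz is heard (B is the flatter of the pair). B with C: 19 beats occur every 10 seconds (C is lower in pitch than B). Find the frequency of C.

340.1 Hz

B is below A, so f_B = 347.3 − 5.3 = 342 Hz.
B–C: Beat frequency = 19/10 = 1.9 Hz.
C is below B, so f_C = 342 − 1.9 = 340.1 Hz.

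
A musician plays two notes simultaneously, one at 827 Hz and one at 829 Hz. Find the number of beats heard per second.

f_beat = |f₁ − f₂|.
|827 − 829| = 2 Hz.

2 Hz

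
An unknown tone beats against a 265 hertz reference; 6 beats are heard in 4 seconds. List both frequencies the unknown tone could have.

Beat frequency = 6/4 = 1.5 Hz.
|f − 265| = 1.5, so f = 265 ± 1.5.

263.5 Hz or 266.5 Hz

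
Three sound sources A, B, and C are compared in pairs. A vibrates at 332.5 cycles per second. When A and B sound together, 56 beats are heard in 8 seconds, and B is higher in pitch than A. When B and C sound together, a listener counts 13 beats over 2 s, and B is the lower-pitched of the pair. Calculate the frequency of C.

346 Hz

A–B: Beat frequency = 56/8 = 7 Hz.
B is above A, so f_B = 332.5 + 7 = 339.5 Hz.
B–C: Beat frequency = 13/2 = 6.5 Hz.
C is above B, so f_C = 339.5 + 6.5 = 346 Hz.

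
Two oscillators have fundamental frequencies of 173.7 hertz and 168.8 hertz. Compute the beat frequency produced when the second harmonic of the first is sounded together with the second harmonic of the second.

9.8 Hz

Second harmonic of the first: 2·173.7 = 347.4 Hz.
Second harmonic of the second: 2·168.8 = 337.6 Hz.
f_beat = |347.4 − 337.6| = 9.8 Hz.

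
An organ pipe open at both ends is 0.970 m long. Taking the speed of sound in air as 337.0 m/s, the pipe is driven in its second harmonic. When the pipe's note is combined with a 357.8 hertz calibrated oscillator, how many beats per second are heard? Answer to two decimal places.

10.38 Hz

Open pipe: f_n = n·v/(2L) = 2·337.0/(2·0.970) = 347.4227 Hz.
f_beat = |347.4227 − 357.8| = 10.38 Hz.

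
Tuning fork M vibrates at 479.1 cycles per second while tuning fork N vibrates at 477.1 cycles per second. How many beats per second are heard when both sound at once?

The beat frequency equals the magnitude of the frequency difference.
|479.1 − 477.1| = 2 Hz.

2 Hz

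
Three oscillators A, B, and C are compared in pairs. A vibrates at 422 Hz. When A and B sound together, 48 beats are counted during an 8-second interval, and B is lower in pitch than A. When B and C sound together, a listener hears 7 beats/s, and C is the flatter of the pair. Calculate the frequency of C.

409 Hz

A–B: Beat frequency = 48/8 = 6 Hz.
B is below A, so f_B = 422 − 6 = 416 Hz.
C is below B, so f_C = 416 − 7 = 409 Hz.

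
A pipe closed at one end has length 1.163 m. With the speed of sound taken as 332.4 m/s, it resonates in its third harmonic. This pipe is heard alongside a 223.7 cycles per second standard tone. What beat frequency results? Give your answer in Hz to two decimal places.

Closed pipe (odd harmonics): f_n = n·v/(4L) = 3·332.4/(4·1.163) = 214.3594 Hz.
f_beat = |214.3594 − 223.7| = 9.34 Hz.

9.34 Hz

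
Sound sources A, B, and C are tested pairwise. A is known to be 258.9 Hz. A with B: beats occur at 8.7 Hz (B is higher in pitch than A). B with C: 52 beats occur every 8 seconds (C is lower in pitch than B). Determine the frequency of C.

261.1 Hz

B is above A, so f_B = 258.9 + 8.7 = 267.6 Hz.
B–C: Beat frequency = 52/8 = 6.5 Hz.
C is below B, so f_C = 267.6 − 6.5 = 261.1 Hz.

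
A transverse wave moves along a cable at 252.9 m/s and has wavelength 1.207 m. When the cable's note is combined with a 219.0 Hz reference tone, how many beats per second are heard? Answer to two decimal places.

9.47 Hz

Source frequency f = v/λ = 252.9/1.207 = 209.5278 Hz.
f_beat = |209.5278 − 219.0| = 9.47 Hz.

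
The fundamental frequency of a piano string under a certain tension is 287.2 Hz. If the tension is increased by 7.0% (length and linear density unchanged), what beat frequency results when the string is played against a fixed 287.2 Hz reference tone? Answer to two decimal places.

For a string, f ∝ √T, so the new frequency is 287.2·√1.070 = 297.0820 Hz.
f_beat = |297.0820 − 287.2| = 9.88 Hz.

9.88 Hz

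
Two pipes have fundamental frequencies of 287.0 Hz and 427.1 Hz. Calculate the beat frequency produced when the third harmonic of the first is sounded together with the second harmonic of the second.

Third harmonic of the first: 3·287.0 = 861.0 Hz.
Second harmonic of the second: 2·427.1 = 854.2 Hz.
f_beat = |861.0 − 854.2| = 6.8 Hz.

6.8 Hz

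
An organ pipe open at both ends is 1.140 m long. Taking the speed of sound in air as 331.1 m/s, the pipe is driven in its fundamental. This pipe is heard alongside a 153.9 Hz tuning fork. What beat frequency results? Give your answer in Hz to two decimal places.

8.68 Hz

Open pipe: f_n = n·v/(2L) = 1·331.1/(2·1.140) = 145.2193 Hz.
f_beat = |145.2193 − 153.9| = 8.68 Hz.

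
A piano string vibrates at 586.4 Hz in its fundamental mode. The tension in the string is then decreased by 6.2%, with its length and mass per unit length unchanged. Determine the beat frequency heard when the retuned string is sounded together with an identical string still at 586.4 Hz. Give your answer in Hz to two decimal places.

For a string, f ∝ √T, so the new frequency is 586.4·√0.938 = 567.9307 Hz.
f_beat = |567.9307 − 586.4| = 18.47 Hz.

18.47 Hz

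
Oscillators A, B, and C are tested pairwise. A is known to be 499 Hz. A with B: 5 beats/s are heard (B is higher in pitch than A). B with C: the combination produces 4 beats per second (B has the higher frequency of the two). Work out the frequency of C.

500 Hz

B is above A, so f_B = 499 + 5 = 504 Hz.
C is below B, so f_C = 504 − 4 = 500 Hz.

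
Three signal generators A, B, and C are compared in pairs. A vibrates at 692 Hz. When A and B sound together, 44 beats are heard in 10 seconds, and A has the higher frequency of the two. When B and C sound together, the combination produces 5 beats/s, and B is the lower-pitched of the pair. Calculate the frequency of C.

692.6 Hz

A–B: Beat frequency = 44/10 = 4.4 Hz.
B is below A, so f_B = 692 − 4.4 = 687.6 Hz.
C is above B, so f_C = 687.6 + 5 = 692.6 Hz.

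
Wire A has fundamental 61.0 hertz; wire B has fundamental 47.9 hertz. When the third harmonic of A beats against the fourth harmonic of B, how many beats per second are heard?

Third harmonic of the first: 3·61.0 = 183.0 Hz.
Fourth harmonic of the second: 4·47.9 = 191.6 Hz.
f_beat = |183.0 − 191.6| = 8.6 Hz.

8.6 Hz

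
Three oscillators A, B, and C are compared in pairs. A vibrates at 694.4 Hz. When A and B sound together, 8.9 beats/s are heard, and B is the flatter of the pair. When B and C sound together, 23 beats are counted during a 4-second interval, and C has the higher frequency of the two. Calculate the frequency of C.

B is below A, so f_B = 694.4 − 8.9 = 685.5 Hz.
B–C: Beat frequency = 23/4 = 5.75 Hz.
C is above B, so f_C = 685.5 + 5.75 = 691.25 Hz.

691.25 Hz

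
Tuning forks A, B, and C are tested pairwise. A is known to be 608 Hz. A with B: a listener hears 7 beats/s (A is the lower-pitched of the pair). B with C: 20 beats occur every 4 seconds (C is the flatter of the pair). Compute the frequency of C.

B is above A, so f_B = 608 + 7 = 615 Hz.
B–C: Beat frequency = 20/4 = 5 Hz.
C is below B, so f_C = 615 − 5 = 610 Hz.

610 Hz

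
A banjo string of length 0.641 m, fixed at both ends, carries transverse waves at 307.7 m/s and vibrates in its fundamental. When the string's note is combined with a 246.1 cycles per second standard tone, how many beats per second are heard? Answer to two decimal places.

6.08 Hz

For a string fixed at both ends, f_n = n·v/(2L) = 1·307.7/(2·0.641) = 240.0156 Hz.
f_beat = |240.0156 − 246.1| = 6.08 Hz.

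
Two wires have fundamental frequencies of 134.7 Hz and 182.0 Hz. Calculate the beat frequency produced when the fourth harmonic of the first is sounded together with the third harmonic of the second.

7.2 Hz

Fourth harmonic of the first: 4·134.7 = 538.8 Hz.
Third harmonic of the second: 3·182.0 = 546.0 Hz.
f_beat = |538.8 − 546.0| = 7.2 Hz.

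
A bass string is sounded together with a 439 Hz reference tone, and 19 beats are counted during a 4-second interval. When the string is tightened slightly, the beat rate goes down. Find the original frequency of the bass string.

Beat frequency = 19/4 = 4.75 Hz.
|f − 439| = 4.75, so the bass string was at either 434.25 Hz or 443.75 Hz.
Increasing tension raises a string's frequency; the adjustment raises the bass string's frequency.
The beat rate fell, so the adjustment moved the bass string toward 439 Hz — it must have started below the reference.

434.25 Hz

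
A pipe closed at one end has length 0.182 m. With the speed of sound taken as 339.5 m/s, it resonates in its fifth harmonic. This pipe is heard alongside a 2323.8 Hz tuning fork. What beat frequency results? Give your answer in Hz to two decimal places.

7.93 Hz

Closed pipe (odd harmonics): f_n = n·v/(4L) = 5·339.5/(4·0.182) = 2331.7308 Hz.
f_beat = |2331.7308 − 2323.8| = 7.93 Hz.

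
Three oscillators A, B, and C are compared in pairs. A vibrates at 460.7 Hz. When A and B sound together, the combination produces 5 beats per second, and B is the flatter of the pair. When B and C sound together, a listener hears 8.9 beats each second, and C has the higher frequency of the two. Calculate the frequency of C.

B is below A, so f_B = 460.7 − 5 = 455.7 Hz.
C is above B, so f_C = 455.7 + 8.9 = 464.6 Hz.

464.6 Hz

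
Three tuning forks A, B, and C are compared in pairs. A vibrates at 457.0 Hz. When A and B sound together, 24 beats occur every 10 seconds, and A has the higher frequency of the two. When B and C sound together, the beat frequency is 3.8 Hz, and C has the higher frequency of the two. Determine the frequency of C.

458.4 Hz

A–B: Beat frequency = 24/10 = 2.4 Hz.
B is below A, so f_B = 457.0 − 2.4 = 454.6 Hz.
C is above B, so f_C = 454.6 + 3.8 = 458.4 Hz.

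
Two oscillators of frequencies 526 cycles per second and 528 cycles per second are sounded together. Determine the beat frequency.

f_beat = |f₁ − f₂|.
|526 − 528| = 2 Hz.

2 Hz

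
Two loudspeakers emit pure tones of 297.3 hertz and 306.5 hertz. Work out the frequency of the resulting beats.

9.2 Hz

Beats arise from superposition of two nearby frequencies; the beat rate is |f₁ − f₂|.
|297.3 − 306.5| = 9.2 Hz.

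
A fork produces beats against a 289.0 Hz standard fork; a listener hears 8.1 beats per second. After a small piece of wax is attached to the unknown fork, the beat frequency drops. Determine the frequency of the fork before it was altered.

|f − 289.0| = 8.1, so the fork was at either 280.9 Hz or 297.1 Hz.
Loading a fork with wax lowers its frequency; the adjustment lowers the fork's frequency.
The beat rate fell, so the adjustment moved the fork toward 289.0 Hz — it must have started above the reference.

297.1 Hz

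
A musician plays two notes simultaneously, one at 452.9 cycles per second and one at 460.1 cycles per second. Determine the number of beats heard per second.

7.2 Hz

Beats arise from superposition of two nearby frequencies; the beat rate is |f₁ − f₂|.
|452.9 − 460.1| = 7.2 Hz.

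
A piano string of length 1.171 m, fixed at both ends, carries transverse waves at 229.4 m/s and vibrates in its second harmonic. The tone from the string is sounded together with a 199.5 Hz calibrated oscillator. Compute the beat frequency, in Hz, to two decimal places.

For a string fixed at both ends, f_n = n·v/(2L) = 2·229.4/(2·1.171) = 195.9009 Hz.
f_beat = |195.9009 − 199.5| = 3.60 Hz.

3.60 Hz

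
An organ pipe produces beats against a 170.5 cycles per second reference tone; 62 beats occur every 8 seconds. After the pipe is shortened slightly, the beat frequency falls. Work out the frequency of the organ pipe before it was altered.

Beat frequency = 62/8 = 7.75 Hz.
|f − 170.5| = 7.75, so the organ pipe was at either 162.75 Hz or 178.25 Hz.
A shorter pipe has a higher fundamental; the adjustment raises the organ pipe's frequency.
The beat rate fell, so the adjustment moved the organ pipe toward 170.5 Hz — it must have started below the reference.

162.75 Hz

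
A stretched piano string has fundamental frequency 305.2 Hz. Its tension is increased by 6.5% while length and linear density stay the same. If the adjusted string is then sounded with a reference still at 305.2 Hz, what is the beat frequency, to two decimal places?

For a string, f ∝ √T, so the new frequency is 305.2·√1.065 = 314.9629 Hz.
f_beat = |314.9629 − 305.2| = 9.76 Hz.

9.76 Hz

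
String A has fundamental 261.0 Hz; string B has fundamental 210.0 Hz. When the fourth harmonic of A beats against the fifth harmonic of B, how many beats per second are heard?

6.0 Hz

Fourth harmonic of the first: 4·261.0 = 1044.0 Hz.
Fifth harmonic of the second: 5·210.0 = 1050.0 Hz.
f_beat = |1044.0 − 1050.0| = 6.0 Hz.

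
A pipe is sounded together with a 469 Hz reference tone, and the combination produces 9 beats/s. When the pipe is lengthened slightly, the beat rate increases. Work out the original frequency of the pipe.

460 Hz

|f − 469| = 9, so the pipe was at either 460 Hz or 478 Hz.
A longer pipe has a lower fundamental; the adjustment lowers the pipe's frequency.
The beat rate rose, so the adjustment moved the pipe further from 469 Hz — it was already below the reference.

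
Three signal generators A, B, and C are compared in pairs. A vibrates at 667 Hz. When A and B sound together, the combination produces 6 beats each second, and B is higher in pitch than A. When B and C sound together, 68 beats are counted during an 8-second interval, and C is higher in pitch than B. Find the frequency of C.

B is above A, so f_B = 667 + 6 = 673 Hz.
B–C: Beat frequency = 68/8 = 8.5 Hz.
C is above B, so f_C = 673 + 8.5 = 681.5 Hz.

681.5 Hz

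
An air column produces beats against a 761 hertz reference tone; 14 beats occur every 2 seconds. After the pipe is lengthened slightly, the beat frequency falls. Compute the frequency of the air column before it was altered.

768 Hz

Beat frequency = 14/2 = 7 Hz.
|f − 761| = 7, so the air column was at either 754 Hz or 768 Hz.
A longer pipe has a lower fundamental; the adjustment lowers the air column's frequency.
The beat rate fell, so the adjustment moved the air column toward 761 Hz — it must have started above the reference.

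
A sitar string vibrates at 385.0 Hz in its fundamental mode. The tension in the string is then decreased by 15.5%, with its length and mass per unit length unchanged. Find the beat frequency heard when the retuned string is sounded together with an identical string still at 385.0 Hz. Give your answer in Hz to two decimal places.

For a string, f ∝ √T, so the new frequency is 385.0·√0.845 = 353.9069 Hz.
f_beat = |353.9069 − 385.0| = 31.09 Hz.

31.09 Hz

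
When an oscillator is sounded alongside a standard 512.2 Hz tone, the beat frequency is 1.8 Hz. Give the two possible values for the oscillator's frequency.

|f − 512.2| = 1.8, so f = 512.2 ± 1.8.

510.4 Hz or 514 Hz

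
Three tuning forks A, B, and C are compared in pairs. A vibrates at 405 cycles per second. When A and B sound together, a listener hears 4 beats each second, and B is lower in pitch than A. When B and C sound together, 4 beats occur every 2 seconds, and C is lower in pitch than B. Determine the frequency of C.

399 Hz

B is below A, so f_B = 405 − 4 = 401 Hz.
B–C: Beat frequency = 4/2 = 2 Hz.
C is below B, so f_C = 401 − 2 = 399 Hz.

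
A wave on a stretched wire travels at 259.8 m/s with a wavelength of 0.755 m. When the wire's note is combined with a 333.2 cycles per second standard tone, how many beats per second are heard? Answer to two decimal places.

10.91 Hz

Source frequency f = v/λ = 259.8/0.755 = 344.1060 Hz.
f_beat = |344.1060 − 333.2| = 10.91 Hz.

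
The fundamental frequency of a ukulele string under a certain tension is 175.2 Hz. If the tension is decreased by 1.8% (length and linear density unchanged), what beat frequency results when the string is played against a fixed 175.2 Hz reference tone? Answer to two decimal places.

For a string, f ∝ √T, so the new frequency is 175.2·√0.982 = 173.6160 Hz.
f_beat = |173.6160 − 175.2| = 1.58 Hz.

1.58 Hz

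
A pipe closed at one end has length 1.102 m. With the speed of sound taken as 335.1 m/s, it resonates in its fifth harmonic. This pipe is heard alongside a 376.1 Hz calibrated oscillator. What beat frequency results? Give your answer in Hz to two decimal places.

4.00 Hz

Closed pipe (odd harmonics): f_n = n·v/(4L) = 5·335.1/(4·1.102) = 380.1044 Hz.
f_beat = |380.1044 − 376.1| = 4.00 Hz.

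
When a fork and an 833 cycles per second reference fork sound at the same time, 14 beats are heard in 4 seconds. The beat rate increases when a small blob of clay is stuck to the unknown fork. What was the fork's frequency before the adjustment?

Beat frequency = 14/4 = 3.5 Hz.
|f − 833| = 3.5, so the fork was at either 829.5 Hz or 836.5 Hz.
Adding mass to a fork lowers its frequency; the adjustment lowers the fork's frequency.
The beat rate rose, so the adjustment moved the fork further from 833 Hz — it was already below the reference.

829.5 Hz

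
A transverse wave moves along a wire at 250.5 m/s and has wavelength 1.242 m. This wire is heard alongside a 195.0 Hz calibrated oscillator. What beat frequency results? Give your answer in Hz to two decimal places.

6.69 Hz

Source frequency f = v/λ = 250.5/1.242 = 201.6908 Hz.
f_beat = |201.6908 − 195.0| = 6.69 Hz.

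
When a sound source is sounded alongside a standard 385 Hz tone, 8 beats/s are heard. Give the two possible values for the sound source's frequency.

377 Hz or 393 Hz

|f − 385| = 8, so f = 385 ± 8.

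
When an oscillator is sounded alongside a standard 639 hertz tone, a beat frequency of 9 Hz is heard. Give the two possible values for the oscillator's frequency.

630 Hz or 648 Hz

|f − 639| = 9, so f = 639 ± 9.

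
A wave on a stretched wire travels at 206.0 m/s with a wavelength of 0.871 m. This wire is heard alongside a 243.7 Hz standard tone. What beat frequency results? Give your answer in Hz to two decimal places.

7.19 Hz

Source frequency f = v/λ = 206.0/0.871 = 236.5098 Hz.
f_beat = |236.5098 − 243.7| = 7.19 Hz.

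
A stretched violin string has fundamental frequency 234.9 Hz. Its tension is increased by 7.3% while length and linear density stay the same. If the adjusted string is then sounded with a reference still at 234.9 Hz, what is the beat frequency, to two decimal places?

8.42 Hz

For a string, f ∝ √T, so the new frequency is 234.9·√1.073 = 243.3228 Hz.
f_beat = |243.3228 − 234.9| = 8.42 Hz.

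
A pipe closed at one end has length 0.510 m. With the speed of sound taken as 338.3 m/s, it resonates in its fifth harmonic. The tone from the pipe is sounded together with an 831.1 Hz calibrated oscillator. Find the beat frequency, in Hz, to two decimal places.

Closed pipe (odd harmonics): f_n = n·v/(4L) = 5·338.3/(4·0.510) = 829.1667 Hz.
f_beat = |829.1667 − 831.1| = 1.93 Hz.

1.93 Hz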